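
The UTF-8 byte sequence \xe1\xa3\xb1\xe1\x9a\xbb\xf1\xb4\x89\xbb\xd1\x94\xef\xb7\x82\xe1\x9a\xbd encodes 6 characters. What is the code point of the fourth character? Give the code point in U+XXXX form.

U+0454

Offset 0: leading byte 0xE1 = 11100001 → 3-byte char #1 = E1 A3 B1.
Offset 3: leading byte 0xE1 = 11100001 → 3-byte char #2 = E1 9A BB.
Offset 6: leading byte 0xF1 = 11110001 → 4-byte char #3 = F1 B4 89 BB.
Offset 10: leading byte 0xD1 = 11010001 → 2-byte char #4 = D1 94.
Leading byte 0xD1 = 11010001 matches 110xxxxx → 2-byte sequence.
Byte 1: 0xD1 = 11010001, payload 10001 (5 bits).
Byte 2: 0x94 = 10010100 (10xxxxxx ✓), payload 010100.
Concatenate: 10001010100 = 0x454 (11 bits → U+0454).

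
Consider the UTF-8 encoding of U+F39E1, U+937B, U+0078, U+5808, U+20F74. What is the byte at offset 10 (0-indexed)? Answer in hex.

0x88

U+F39E1 → 4-byte form F3 B3 A7 A1 at offsets 0–3.
U+937B → 3-byte form E9 8D BB at offsets 4–6.
U+0078 → 1-byte form 78 at offsets 7–7.
U+5808 → 3-byte form E5 A0 88 at offsets 8–10.
Offset 10 falls in char 4's range; it's byte 3 of E5 A0 88 = 0x88.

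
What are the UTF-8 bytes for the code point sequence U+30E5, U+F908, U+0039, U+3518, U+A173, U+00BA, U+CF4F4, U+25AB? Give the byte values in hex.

E3 83 A5 EF A4 88 39 E3 94 98 EA 85 B3 C2 BA F3 8F 93 B4 E2 96 AB

U+30E5: 3-byte form → E3 83 A5.
U+F908: 3-byte form → EF A4 88.
U+0039: 1-byte form → 39.
U+3518: 3-byte form → E3 94 98.
U+A173: 3-byte form → EA 85 B3.
U+00BA: 2-byte form → C2 BA.
U+CF4F4: 4-byte form → F3 8F 93 B4.
U+25AB: 3-byte form → E2 96 AB.
Concatenated (22 bytes): E3 83 A5 EF A4 88 39 E3 94 98 EA 85 B3 C2 BA F3 8F 93 B4 E2 96 AB.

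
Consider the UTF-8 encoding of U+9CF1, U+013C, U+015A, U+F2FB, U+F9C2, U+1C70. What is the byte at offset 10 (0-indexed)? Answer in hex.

U+9CF1 → 3-byte form E9 B3 B1 at offsets 0–2.
U+013C → 2-byte form C4 BC at offsets 3–4.
U+015A → 2-byte form C5 9A at offsets 5–6.
U+F2FB → 3-byte form EF 8B BB at offsets 7–9.
U+F9C2 → 3-byte form EF A7 82 at offsets 10–12.
Offset 10 falls in char 5's range; it's byte 1 of EF A7 82 = 0xEF.

0xEF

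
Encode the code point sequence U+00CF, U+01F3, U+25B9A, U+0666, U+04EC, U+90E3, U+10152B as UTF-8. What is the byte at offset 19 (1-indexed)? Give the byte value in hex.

0xAB

1-indexed offset 19 is 0-indexed offset 18.
U+00CF → 2-byte form C3 8F at offsets 0–1.
U+01F3 → 2-byte form C7 B3 at offsets 2–3.
U+25B9A → 4-byte form F0 A5 AE 9A at offsets 4–7.
U+0666 → 2-byte form D9 A6 at offsets 8–9.
U+04EC → 2-byte form D3 AC at offsets 10–11.
U+90E3 → 3-byte form E9 83 A3 at offsets 12–14.
U+10152B → 4-byte form F4 81 94 AB at offsets 15–18.
Offset 18 falls in char 7's range; it's byte 4 of F4 81 94 AB = 0xAB.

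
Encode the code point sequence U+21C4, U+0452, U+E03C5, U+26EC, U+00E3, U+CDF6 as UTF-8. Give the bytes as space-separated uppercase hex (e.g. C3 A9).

E2 87 84 D1 92 F3 A0 8F 85 E2 9B AC C3 A3 EC B7 B6

U+21C4: 3-byte form → E2 87 84.
U+0452: 2-byte form → D1 92.
U+E03C5: 4-byte form → F3 A0 8F 85.
U+26EC: 3-byte form → E2 9B AC.
U+00E3: 2-byte form → C3 A3.
U+CDF6: 3-byte form → EC B7 B6.
Concatenated (17 bytes): E2 87 84 D1 92 F3 A0 8F 85 E2 9B AC C3 A3 EC B7 B6.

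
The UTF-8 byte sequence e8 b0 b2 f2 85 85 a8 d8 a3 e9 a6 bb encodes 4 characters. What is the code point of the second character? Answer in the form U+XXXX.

U+85168

Offset 0: leading byte 0xE8 = 11101000 → 3-byte char #1 = E8 B0 B2.
Offset 3: leading byte 0xF2 = 11110010 → 4-byte char #2 = F2 85 85 A8.
Leading byte 0xF2 = 11110010 matches 11110xxx → 4-byte sequence.
Byte 1: 0xF2 = 11110010, payload 010 (3 bits).
Byte 2: 0x85 = 10000101 (10xxxxxx ✓), payload 000101.
Byte 3: 0x85 = 10000101 (10xxxxxx ✓), payload 000101.
Byte 4: 0xA8 = 10101000 (10xxxxxx ✓), payload 101000.
Concatenate: 010000101000101101000 = 0x85168 (21 bits → U+85168).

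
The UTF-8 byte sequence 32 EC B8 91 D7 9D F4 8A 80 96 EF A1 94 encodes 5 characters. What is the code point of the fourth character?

Offset 0: leading byte 0x32 = 00110010 → 1-byte char #1 = 32.
Offset 1: leading byte 0xEC = 11101100 → 3-byte char #2 = EC B8 91.
Offset 4: leading byte 0xD7 = 11010111 → 2-byte char #3 = D7 9D.
Offset 6: leading byte 0xF4 = 11110100 → 4-byte char #4 = F4 8A 80 96.
Leading byte 0xF4 = 11110100 matches 11110xxx → 4-byte sequence.
Byte 1: 0xF4 = 11110100, payload 100 (3 bits).
Byte 2: 0x8A = 10001010 (10xxxxxx ✓), payload 001010.
Byte 3: 0x80 = 10000000 (10xxxxxx ✓), payload 000000.
Byte 4: 0x96 = 10010110 (10xxxxxx ✓), payload 010110.
Concatenate: 100001010000000010110 = 0x10A016 (21 bits → U+10A016).

U+10A016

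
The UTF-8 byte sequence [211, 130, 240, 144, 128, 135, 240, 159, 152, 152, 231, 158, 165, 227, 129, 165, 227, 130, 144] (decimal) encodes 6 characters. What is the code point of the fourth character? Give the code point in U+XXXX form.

U+77A5

Offset 0: leading byte 0xD3 = 11010011 → 2-byte char #1 = D3 82.
Offset 2: leading byte 0xF0 = 11110000 → 4-byte char #2 = F0 90 80 87.
Offset 6: leading byte 0xF0 = 11110000 → 4-byte char #3 = F0 9F 98 98.
Offset 10: leading byte 0xE7 = 11100111 → 3-byte char #4 = E7 9E A5.
Leading byte 0xE7 = 11100111 matches 1110xxxx → 3-byte sequence.
Byte 1: 0xE7 = 11100111, payload 0111 (4 bits).
Byte 2: 0x9E = 10011110 (10xxxxxx ✓), payload 011110.
Byte 3: 0xA5 = 10100101 (10xxxxxx ✓), payload 100101.
Concatenate: 0111011110100101 = 0x77A5 (16 bits → U+77A5).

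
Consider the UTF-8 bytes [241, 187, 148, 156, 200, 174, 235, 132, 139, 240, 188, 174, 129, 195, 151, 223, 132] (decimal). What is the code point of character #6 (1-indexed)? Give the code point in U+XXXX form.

Offset 0: leading byte 0xF1 = 11110001 → 4-byte char #1 = F1 BB 94 9C.
Offset 4: leading byte 0xC8 = 11001000 → 2-byte char #2 = C8 AE.
Offset 6: leading byte 0xEB = 11101011 → 3-byte char #3 = EB 84 8B.
Offset 9: leading byte 0xF0 = 11110000 → 4-byte char #4 = F0 BC AE 81.
Offset 13: leading byte 0xC3 = 11000011 → 2-byte char #5 = C3 97.
Offset 15: leading byte 0xDF = 11011111 → 2-byte char #6 = DF 84.
Leading byte 0xDF = 11011111 matches 110xxxxx → 2-byte sequence.
Byte 1: 0xDF = 11011111, payload 11111 (5 bits).
Byte 2: 0x84 = 10000100 (10xxxxxx ✓), payload 000100.
Concatenate: 11111000100 = 0x7C4 (11 bits → U+07C4).

U+07C4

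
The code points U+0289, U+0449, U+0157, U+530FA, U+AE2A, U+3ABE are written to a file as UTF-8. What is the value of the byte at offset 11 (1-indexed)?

0xEA

1-indexed offset 11 is 0-indexed offset 10.
U+0289 → 2-byte form CA 89 at offsets 0–1.
U+0449 → 2-byte form D1 89 at offsets 2–3.
U+0157 → 2-byte form C5 97 at offsets 4–5.
U+530FA → 4-byte form F1 93 83 BA at offsets 6–9.
U+AE2A → 3-byte form EA B8 AA at offsets 10–12.
Offset 10 falls in char 5's range; it's byte 1 of EA B8 AA = 0xEA.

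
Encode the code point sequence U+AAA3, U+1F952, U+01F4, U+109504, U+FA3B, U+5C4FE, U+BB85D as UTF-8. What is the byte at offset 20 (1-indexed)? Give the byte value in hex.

0xBE

1-indexed offset 20 is 0-indexed offset 19.
U+AAA3 → 3-byte form EA AA A3 at offsets 0–2.
U+1F952 → 4-byte form F0 9F A5 92 at offsets 3–6.
U+01F4 → 2-byte form C7 B4 at offsets 7–8.
U+109504 → 4-byte form F4 89 94 84 at offsets 9–12.
U+FA3B → 3-byte form EF A8 BB at offsets 13–15.
U+5C4FE → 4-byte form F1 9C 93 BE at offsets 16–19.
Offset 19 falls in char 6's range; it's byte 4 of F1 9C 93 BE = 0xBE.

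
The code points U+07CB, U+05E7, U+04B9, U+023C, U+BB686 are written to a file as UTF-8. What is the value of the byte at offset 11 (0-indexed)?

0x86

U+07CB → 2-byte form DF 8B at offsets 0–1.
U+05E7 → 2-byte form D7 A7 at offsets 2–3.
U+04B9 → 2-byte form D2 B9 at offsets 4–5.
U+023C → 2-byte form C8 BC at offsets 6–7.
U+BB686 → 4-byte form F2 BB 9A 86 at offsets 8–11.
Offset 11 falls in char 5's range; it's byte 4 of F2 BB 9A 86 = 0x86.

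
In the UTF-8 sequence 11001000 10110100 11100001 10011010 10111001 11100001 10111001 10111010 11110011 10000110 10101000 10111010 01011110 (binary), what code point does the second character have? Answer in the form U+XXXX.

U+16B9

Offset 0: leading byte 0xC8 = 11001000 → 2-byte char #1 = C8 B4.
Offset 2: leading byte 0xE1 = 11100001 → 3-byte char #2 = E1 9A B9.
Leading byte 0xE1 = 11100001 matches 1110xxxx → 3-byte sequence.
Byte 1: 0xE1 = 11100001, payload 0001 (4 bits).
Byte 2: 0x9A = 10011010 (10xxxxxx ✓), payload 011010.
Byte 3: 0xB9 = 10111001 (10xxxxxx ✓), payload 111001.
Concatenate: 0001011010111001 = 0x16B9 (16 bits → U+16B9).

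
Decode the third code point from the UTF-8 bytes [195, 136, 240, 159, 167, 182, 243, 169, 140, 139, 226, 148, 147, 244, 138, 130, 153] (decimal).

Offset 0: leading byte 0xC3 = 11000011 → 2-byte char #1 = C3 88.
Offset 2: leading byte 0xF0 = 11110000 → 4-byte char #2 = F0 9F A7 B6.
Offset 6: leading byte 0xF3 = 11110011 → 4-byte char #3 = F3 A9 8C 8B.
Leading byte 0xF3 = 11110011 matches 11110xxx → 4-byte sequence.
Byte 1: 0xF3 = 11110011, payload 011 (3 bits).
Byte 2: 0xA9 = 10101001 (10xxxxxx ✓), payload 101001.
Byte 3: 0x8C = 10001100 (10xxxxxx ✓), payload 001100.
Byte 4: 0x8B = 10001011 (10xxxxxx ✓), payload 001011.
Concatenate: 011101001001100001011 = 0xE930B (21 bits → U+E930B).

U+E930B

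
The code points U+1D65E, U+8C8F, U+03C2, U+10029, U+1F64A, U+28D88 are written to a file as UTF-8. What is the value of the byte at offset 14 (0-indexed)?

U+1D65E → 4-byte form F0 9D 99 9E at offsets 0–3.
U+8C8F → 3-byte form E8 B2 8F at offsets 4–6.
U+03C2 → 2-byte form CF 82 at offsets 7–8.
U+10029 → 4-byte form F0 90 80 A9 at offsets 9–12.
U+1F64A → 4-byte form F0 9F 99 8A at offsets 13–16.
Offset 14 falls in char 5's range; it's byte 2 of F0 9F 99 8A = 0x9F.

0x9F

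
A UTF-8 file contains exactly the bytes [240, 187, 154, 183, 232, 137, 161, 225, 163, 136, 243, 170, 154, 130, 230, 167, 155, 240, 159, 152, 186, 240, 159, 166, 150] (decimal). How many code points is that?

7

Byte at offset 0: 0xF0 = 11110000 → 4-byte char (#1). Advance 4.
Byte at offset 4: 0xE8 = 11101000 → 3-byte char (#2). Advance 3.
Byte at offset 7: 0xE1 = 11100001 → 3-byte char (#3). Advance 3.
Byte at offset 10: 0xF3 = 11110011 → 4-byte char (#4). Advance 4.
Byte at offset 14: 0xE6 = 11100110 → 3-byte char (#5). Advance 3.
Byte at offset 17: 0xF0 = 11110000 → 4-byte char (#6). Advance 4.
Byte at offset 21: 0xF0 = 11110000 → 4-byte char (#7). Advance 4.
Reached end at offset 25 after 7 code points.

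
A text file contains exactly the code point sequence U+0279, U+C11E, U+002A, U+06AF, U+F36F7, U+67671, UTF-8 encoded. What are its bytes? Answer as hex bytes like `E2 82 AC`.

C9 B9 EC 84 9E 2A DA AF F3 B3 9B B7 F1 A7 99 B1

U+0279: 2-byte form → C9 B9.
U+C11E: 3-byte form → EC 84 9E.
U+002A: 1-byte form → 2A.
U+06AF: 2-byte form → DA AF.
U+F36F7: 4-byte form → F3 B3 9B B7.
U+67671: 4-byte form → F1 A7 99 B1.
Concatenated (16 bytes): C9 B9 EC 84 9E 2A DA AF F3 B3 9B B7 F1 A7 99 B1.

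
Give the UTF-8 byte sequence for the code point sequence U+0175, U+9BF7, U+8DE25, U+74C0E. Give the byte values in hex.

C5 B5 E9 AF B7 F2 8D B8 A5 F1 B4 B0 8E

U+0175: 2-byte form → C5 B5.
U+9BF7: 3-byte form → E9 AF B7.
U+8DE25: 4-byte form → F2 8D B8 A5.
U+74C0E: 4-byte form → F1 B4 B0 8E.
Concatenated (13 bytes): C5 B5 E9 AF B7 F2 8D B8 A5 F1 B4 B0 8E.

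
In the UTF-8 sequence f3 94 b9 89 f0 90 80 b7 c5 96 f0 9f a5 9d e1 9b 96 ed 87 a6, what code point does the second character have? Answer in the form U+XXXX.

U+10037

Offset 0: leading byte 0xF3 = 11110011 → 4-byte char #1 = F3 94 B9 89.
Offset 4: leading byte 0xF0 = 11110000 → 4-byte char #2 = F0 90 80 B7.
Leading byte 0xF0 = 11110000 matches 11110xxx → 4-byte sequence.
Byte 1: 0xF0 = 11110000, payload 000 (3 bits).
Byte 2: 0x90 = 10010000 (10xxxxxx ✓), payload 010000.
Byte 3: 0x80 = 10000000 (10xxxxxx ✓), payload 000000.
Byte 4: 0xB7 = 10110111 (10xxxxxx ✓), payload 110111.
Concatenate: 000010000000000110111 = 0x10037 (21 bits → U+10037).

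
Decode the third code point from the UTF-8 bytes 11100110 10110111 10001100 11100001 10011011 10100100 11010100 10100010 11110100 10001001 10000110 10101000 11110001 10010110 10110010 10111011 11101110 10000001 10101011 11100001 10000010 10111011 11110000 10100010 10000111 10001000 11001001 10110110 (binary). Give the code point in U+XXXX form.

U+0522

Offset 0: leading byte 0xE6 = 11100110 → 3-byte char #1 = E6 B7 8C.
Offset 3: leading byte 0xE1 = 11100001 → 3-byte char #2 = E1 9B A4.
Offset 6: leading byte 0xD4 = 11010100 → 2-byte char #3 = D4 A2.
Leading byte 0xD4 = 11010100 matches 110xxxxx → 2-byte sequence.
Byte 1: 0xD4 = 11010100, payload 10100 (5 bits).
Byte 2: 0xA2 = 10100010 (10xxxxxx ✓), payload 100010.
Concatenate: 10100100010 = 0x522 (11 bits → U+0522).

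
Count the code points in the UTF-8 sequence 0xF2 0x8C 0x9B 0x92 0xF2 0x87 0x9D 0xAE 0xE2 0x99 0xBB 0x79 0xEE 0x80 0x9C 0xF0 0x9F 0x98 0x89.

6

Byte at offset 0: 0xF2 = 11110010 → 4-byte char (#1). Advance 4.
Byte at offset 4: 0xF2 = 11110010 → 4-byte char (#2). Advance 4.
Byte at offset 8: 0xE2 = 11100010 → 3-byte char (#3). Advance 3.
Byte at offset 11: 0x79 = 01111001 → 1-byte char (#4). Advance 1.
Byte at offset 12: 0xEE = 11101110 → 3-byte char (#5). Advance 3.
Byte at offset 15: 0xF0 = 11110000 → 4-byte char (#6). Advance 4.
Reached end at offset 19 after 6 code points.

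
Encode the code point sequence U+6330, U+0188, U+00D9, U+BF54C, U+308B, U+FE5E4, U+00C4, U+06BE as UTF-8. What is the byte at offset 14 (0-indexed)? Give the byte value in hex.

U+6330 → 3-byte form E6 8C B0 at offsets 0–2.
U+0188 → 2-byte form C6 88 at offsets 3–4.
U+00D9 → 2-byte form C3 99 at offsets 5–6.
U+BF54C → 4-byte form F2 BF 95 8C at offsets 7–10.
U+308B → 3-byte form E3 82 8B at offsets 11–13.
U+FE5E4 → 4-byte form F3 BE 97 A4 at offsets 14–17.
Offset 14 falls in char 6's range; it's byte 1 of F3 BE 97 A4 = 0xF3.

0xF3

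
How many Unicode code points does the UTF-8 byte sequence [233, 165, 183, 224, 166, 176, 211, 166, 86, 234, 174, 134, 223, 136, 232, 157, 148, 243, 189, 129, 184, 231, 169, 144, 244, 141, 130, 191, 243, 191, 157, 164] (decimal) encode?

Byte at offset 0: 0xE9 = 11101001 → 3-byte char (#1). Advance 3.
Byte at offset 3: 0xE0 = 11100000 → 3-byte char (#2). Advance 3.
Byte at offset 6: 0xD3 = 11010011 → 2-byte char (#3). Advance 2.
Byte at offset 8: 0x56 = 01010110 → 1-byte char (#4). Advance 1.
Byte at offset 9: 0xEA = 11101010 → 3-byte char (#5). Advance 3.
Byte at offset 12: 0xDF = 11011111 → 2-byte char (#6). Advance 2.
Byte at offset 14: 0xE8 = 11101000 → 3-byte char (#7). Advance 3.
Byte at offset 17: 0xF3 = 11110011 → 4-byte char (#8). Advance 4.
Byte at offset 21: 0xE7 = 11100111 → 3-byte char (#9). Advance 3.
Byte at offset 24: 0xF4 = 11110100 → 4-byte char (#10). Advance 4.
Byte at offset 28: 0xF3 = 11110011 → 4-byte char (#11). Advance 4.
Reached end at offset 32 after 11 code points.

11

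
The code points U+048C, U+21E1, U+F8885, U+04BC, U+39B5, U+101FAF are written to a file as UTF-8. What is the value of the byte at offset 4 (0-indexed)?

0xA1

U+048C → 2-byte form D2 8C at offsets 0–1.
U+21E1 → 3-byte form E2 87 A1 at offsets 2–4.
Offset 4 falls in char 2's range; it's byte 3 of E2 87 A1 = 0xA1.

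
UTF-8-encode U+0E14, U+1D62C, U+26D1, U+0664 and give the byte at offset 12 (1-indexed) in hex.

0xA4

1-indexed offset 12 is 0-indexed offset 11.
U+0E14 → 3-byte form E0 B8 94 at offsets 0–2.
U+1D62C → 4-byte form F0 9D 98 AC at offsets 3–6.
U+26D1 → 3-byte form E2 9B 91 at offsets 7–9.
U+0664 → 2-byte form D9 A4 at offsets 10–11.
Offset 11 falls in char 4's range; it's byte 2 of D9 A4 = 0xA4.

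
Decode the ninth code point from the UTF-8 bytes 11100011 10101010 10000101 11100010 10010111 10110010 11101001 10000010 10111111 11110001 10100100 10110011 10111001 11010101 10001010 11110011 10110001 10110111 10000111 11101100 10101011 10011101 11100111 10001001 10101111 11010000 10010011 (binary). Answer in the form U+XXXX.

Offset 0: leading byte 0xE3 = 11100011 → 3-byte char #1 = E3 AA 85.
Offset 3: leading byte 0xE2 = 11100010 → 3-byte char #2 = E2 97 B2.
Offset 6: leading byte 0xE9 = 11101001 → 3-byte char #3 = E9 82 BF.
Offset 9: leading byte 0xF1 = 11110001 → 4-byte char #4 = F1 A4 B3 B9.
Offset 13: leading byte 0xD5 = 11010101 → 2-byte char #5 = D5 8A.
Offset 15: leading byte 0xF3 = 11110011 → 4-byte char #6 = F3 B1 B7 87.
Offset 19: leading byte 0xEC = 11101100 → 3-byte char #7 = EC AB 9D.
Offset 22: leading byte 0xE7 = 11100111 → 3-byte char #8 = E7 89 AF.
Offset 25: leading byte 0xD0 = 11010000 → 2-byte char #9 = D0 93.
Leading byte 0xD0 = 11010000 matches 110xxxxx → 2-byte sequence.
Byte 1: 0xD0 = 11010000, payload 10000 (5 bits).
Byte 2: 0x93 = 10010011 (10xxxxxx ✓), payload 010011.
Concatenate: 10000010011 = 0x413 (11 bits → U+0413).

U+0413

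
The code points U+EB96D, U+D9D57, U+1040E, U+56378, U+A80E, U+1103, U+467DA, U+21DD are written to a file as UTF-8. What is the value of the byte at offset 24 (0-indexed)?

0x9F

U+EB96D → 4-byte form F3 AB A5 AD at offsets 0–3.
U+D9D57 → 4-byte form F3 99 B5 97 at offsets 4–7.
U+1040E → 4-byte form F0 90 90 8E at offsets 8–11.
U+56378 → 4-byte form F1 96 8D B8 at offsets 12–15.
U+A80E → 3-byte form EA A0 8E at offsets 16–18.
U+1103 → 3-byte form E1 84 83 at offsets 19–21.
U+467DA → 4-byte form F1 86 9F 9A at offsets 22–25.
Offset 24 falls in char 7's range; it's byte 3 of F1 86 9F 9A = 0x9F.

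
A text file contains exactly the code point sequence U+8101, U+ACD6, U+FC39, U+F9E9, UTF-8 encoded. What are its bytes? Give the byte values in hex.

E8 84 81 EA B3 96 EF B0 B9 EF A7 A9

U+8101: 3-byte form → E8 84 81.
U+ACD6: 3-byte form → EA B3 96.
U+FC39: 3-byte form → EF B0 B9.
U+F9E9: 3-byte form → EF A7 A9.
Concatenated (12 bytes): E8 84 81 EA B3 96 EF B0 B9 EF A7 A9.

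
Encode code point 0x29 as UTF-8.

29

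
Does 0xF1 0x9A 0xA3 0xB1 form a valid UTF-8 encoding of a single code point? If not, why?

valid

Leading byte 0xF1 = 11110001 → 4-byte form.
Continuation bytes 0x9A=10011010, 0xA3=10100011, 0xB1=10110001 all match 10xxxxxx.
Decoded value 0x5A8F1 is ≥ 0x10000 (shortest form) and not a surrogate.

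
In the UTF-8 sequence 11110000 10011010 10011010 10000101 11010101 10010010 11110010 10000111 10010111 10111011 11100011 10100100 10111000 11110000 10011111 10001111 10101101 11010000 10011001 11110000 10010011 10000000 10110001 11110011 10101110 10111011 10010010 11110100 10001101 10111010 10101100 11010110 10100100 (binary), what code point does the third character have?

U+875FB

Offset 0: leading byte 0xF0 = 11110000 → 4-byte char #1 = F0 9A 9A 85.
Offset 4: leading byte 0xD5 = 11010101 → 2-byte char #2 = D5 92.
Offset 6: leading byte 0xF2 = 11110010 → 4-byte char #3 = F2 87 97 BB.
Leading byte 0xF2 = 11110010 matches 11110xxx → 4-byte sequence.
Byte 1: 0xF2 = 11110010, payload 010 (3 bits).
Byte 2: 0x87 = 10000111 (10xxxxxx ✓), payload 000111.
Byte 3: 0x97 = 10010111 (10xxxxxx ✓), payload 010111.
Byte 4: 0xBB = 10111011 (10xxxxxx ✓), payload 111011.
Concatenate: 010000111010111111011 = 0x875FB (21 bits → U+875FB).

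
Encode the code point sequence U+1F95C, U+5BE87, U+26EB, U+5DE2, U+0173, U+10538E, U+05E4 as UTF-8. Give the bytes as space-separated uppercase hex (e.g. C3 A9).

U+1F95C: 4-byte form → F0 9F A5 9C.
U+5BE87: 4-byte form → F1 9B BA 87.
U+26EB: 3-byte form → E2 9B AB.
U+5DE2: 3-byte form → E5 B7 A2.
U+0173: 2-byte form → C5 B3.
U+10538E: 4-byte form → F4 85 8E 8E.
U+05E4: 2-byte form → D7 A4.
Concatenated (22 bytes): F0 9F A5 9C F1 9B BA 87 E2 9B AB E5 B7 A2 C5 B3 F4 85 8E 8E D7 A4.

F0 9F A5 9C F1 9B BA 87 E2 9B AB E5 B7 A2 C5 B3 F4 85 8E 8E D7 A4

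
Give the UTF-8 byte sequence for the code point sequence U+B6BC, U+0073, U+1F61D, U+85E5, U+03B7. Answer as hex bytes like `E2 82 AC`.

U+B6BC: 3-byte form → EB 9A BC.
U+0073: 1-byte form → 73.
U+1F61D: 4-byte form → F0 9F 98 9D.
U+85E5: 3-byte form → E8 97 A5.
U+03B7: 2-byte form → CE B7.
Concatenated (13 bytes): EB 9A BC 73 F0 9F 98 9D E8 97 A5 CE B7.

EB 9A BC 73 F0 9F 98 9D E8 97 A5 CE B7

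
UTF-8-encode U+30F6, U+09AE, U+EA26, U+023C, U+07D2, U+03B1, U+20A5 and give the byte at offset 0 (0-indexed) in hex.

U+30F6 → 3-byte form E3 83 B6 at offsets 0–2.
Offset 0 falls in char 1's range; it's byte 1 of E3 83 B6 = 0xE3.

0xE3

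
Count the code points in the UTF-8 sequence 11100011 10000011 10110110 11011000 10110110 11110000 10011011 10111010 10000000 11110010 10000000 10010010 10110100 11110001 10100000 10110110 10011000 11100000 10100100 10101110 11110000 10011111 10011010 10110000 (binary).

Byte at offset 0: 0xE3 = 11100011 → 3-byte char (#1). Advance 3.
Byte at offset 3: 0xD8 = 11011000 → 2-byte char (#2). Advance 2.
Byte at offset 5: 0xF0 = 11110000 → 4-byte char (#3). Advance 4.
Byte at offset 9: 0xF2 = 11110010 → 4-byte char (#4). Advance 4.
Byte at offset 13: 0xF1 = 11110001 → 4-byte char (#5). Advance 4.
Byte at offset 17: 0xE0 = 11100000 → 3-byte char (#6). Advance 3.
Byte at offset 20: 0xF0 = 11110000 → 4-byte char (#7). Advance 4.
Reached end at offset 24 after 7 code points.

7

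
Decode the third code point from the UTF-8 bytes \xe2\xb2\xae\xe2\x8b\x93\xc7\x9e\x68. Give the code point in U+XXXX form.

U+01DE

Offset 0: leading byte 0xE2 = 11100010 → 3-byte char #1 = E2 B2 AE.
Offset 3: leading byte 0xE2 = 11100010 → 3-byte char #2 = E2 8B 93.
Offset 6: leading byte 0xC7 = 11000111 → 2-byte char #3 = C7 9E.
Leading byte 0xC7 = 11000111 matches 110xxxxx → 2-byte sequence.
Byte 1: 0xC7 = 11000111, payload 00111 (5 bits).
Byte 2: 0x9E = 10011110 (10xxxxxx ✓), payload 011110.
Concatenate: 00111011110 = 0x1DE (11 bits → U+01DE).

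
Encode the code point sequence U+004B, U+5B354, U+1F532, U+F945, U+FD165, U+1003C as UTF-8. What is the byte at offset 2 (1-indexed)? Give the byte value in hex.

1-indexed offset 2 is 0-indexed offset 1.
U+004B → 1-byte form 4B at offsets 0–0.
U+5B354 → 4-byte form F1 9B 8D 94 at offsets 1–4.
Offset 1 falls in char 2's range; it's byte 1 of F1 9B 8D 94 = 0xF1.

0xF1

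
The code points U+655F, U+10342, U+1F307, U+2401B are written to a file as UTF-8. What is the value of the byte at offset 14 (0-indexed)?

0x9B

U+655F → 3-byte form E6 95 9F at offsets 0–2.
U+10342 → 4-byte form F0 90 8D 82 at offsets 3–6.
U+1F307 → 4-byte form F0 9F 8C 87 at offsets 7–10.
U+2401B → 4-byte form F0 A4 80 9B at offsets 11–14.
Offset 14 falls in char 4's range; it's byte 4 of F0 A4 80 9B = 0x9B.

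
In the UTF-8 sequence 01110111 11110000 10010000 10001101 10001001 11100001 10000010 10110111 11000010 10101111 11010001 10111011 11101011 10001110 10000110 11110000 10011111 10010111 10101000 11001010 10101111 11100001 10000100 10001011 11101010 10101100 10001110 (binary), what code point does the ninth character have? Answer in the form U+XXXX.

Offset 0: leading byte 0x77 = 01110111 → 1-byte char #1 = 77.
Offset 1: leading byte 0xF0 = 11110000 → 4-byte char #2 = F0 90 8D 89.
Offset 5: leading byte 0xE1 = 11100001 → 3-byte char #3 = E1 82 B7.
Offset 8: leading byte 0xC2 = 11000010 → 2-byte char #4 = C2 AF.
Offset 10: leading byte 0xD1 = 11010001 → 2-byte char #5 = D1 BB.
Offset 12: leading byte 0xEB = 11101011 → 3-byte char #6 = EB 8E 86.
Offset 15: leading byte 0xF0 = 11110000 → 4-byte char #7 = F0 9F 97 A8.
Offset 19: leading byte 0xCA = 11001010 → 2-byte char #8 = CA AF.
Offset 21: leading byte 0xE1 = 11100001 → 3-byte char #9 = E1 84 8B.
Leading byte 0xE1 = 11100001 matches 1110xxxx → 3-byte sequence.
Byte 1: 0xE1 = 11100001, payload 0001 (4 bits).
Byte 2: 0x84 = 10000100 (10xxxxxx ✓), payload 000100.
Byte 3: 0x8B = 10001011 (10xxxxxx ✓), payload 001011.
Concatenate: 0001000100001011 = 0x110B (16 bits → U+110B).

U+110B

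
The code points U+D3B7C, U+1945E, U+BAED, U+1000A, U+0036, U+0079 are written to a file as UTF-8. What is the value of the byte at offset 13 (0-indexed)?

0x80

U+D3B7C → 4-byte form F3 93 AD BC at offsets 0–3.
U+1945E → 4-byte form F0 99 91 9E at offsets 4–7.
U+BAED → 3-byte form EB AB AD at offsets 8–10.
U+1000A → 4-byte form F0 90 80 8A at offsets 11–14.
Offset 13 falls in char 4's range; it's byte 3 of F0 90 80 8A = 0x80.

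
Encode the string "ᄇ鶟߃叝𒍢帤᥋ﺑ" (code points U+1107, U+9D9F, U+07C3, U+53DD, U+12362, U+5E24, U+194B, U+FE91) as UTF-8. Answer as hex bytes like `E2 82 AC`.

E1 84 87 E9 B6 9F DF 83 E5 8F 9D F0 92 8D A2 E5 B8 A4 E1 A5 8B EF BA 91

U+1107: 3-byte form → E1 84 87.
U+9D9F: 3-byte form → E9 B6 9F.
U+07C3: 2-byte form → DF 83.
U+53DD: 3-byte form → E5 8F 9D.
U+12362: 4-byte form → F0 92 8D A2.
U+5E24: 3-byte form → E5 B8 A4.
U+194B: 3-byte form → E1 A5 8B.
U+FE91: 3-byte form → EF BA 91.
Concatenated (24 bytes): E1 84 87 E9 B6 9F DF 83 E5 8F 9D F0 92 8D A2 E5 B8 A4 E1 A5 8B EF BA 91.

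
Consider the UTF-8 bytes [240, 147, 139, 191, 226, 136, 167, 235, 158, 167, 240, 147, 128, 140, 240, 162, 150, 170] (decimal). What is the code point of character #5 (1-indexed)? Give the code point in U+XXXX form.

Offset 0: leading byte 0xF0 = 11110000 → 4-byte char #1 = F0 93 8B BF.
Offset 4: leading byte 0xE2 = 11100010 → 3-byte char #2 = E2 88 A7.
Offset 7: leading byte 0xEB = 11101011 → 3-byte char #3 = EB 9E A7.
Offset 10: leading byte 0xF0 = 11110000 → 4-byte char #4 = F0 93 80 8C.
Offset 14: leading byte 0xF0 = 11110000 → 4-byte char #5 = F0 A2 96 AA.
Leading byte 0xF0 = 11110000 matches 11110xxx → 4-byte sequence.
Byte 1: 0xF0 = 11110000, payload 000 (3 bits).
Byte 2: 0xA2 = 10100010 (10xxxxxx ✓), payload 100010.
Byte 3: 0x96 = 10010110 (10xxxxxx ✓), payload 010110.
Byte 4: 0xAA = 10101010 (10xxxxxx ✓), payload 101010.
Concatenate: 000100010010110101010 = 0x225AA (21 bits → U+225AA).

U+225AA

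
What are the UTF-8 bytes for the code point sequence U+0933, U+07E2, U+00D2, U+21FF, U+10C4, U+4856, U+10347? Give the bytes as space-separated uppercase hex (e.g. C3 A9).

U+0933: 3-byte form → E0 A4 B3.
U+07E2: 2-byte form → DF A2.
U+00D2: 2-byte form → C3 92.
U+21FF: 3-byte form → E2 87 BF.
U+10C4: 3-byte form → E1 83 84.
U+4856: 3-byte form → E4 A1 96.
U+10347: 4-byte form → F0 90 8D 87.
Concatenated (20 bytes): E0 A4 B3 DF A2 C3 92 E2 87 BF E1 83 84 E4 A1 96 F0 90 8D 87.

E0 A4 B3 DF A2 C3 92 E2 87 BF E1 83 84 E4 A1 96 F0 90 8D 87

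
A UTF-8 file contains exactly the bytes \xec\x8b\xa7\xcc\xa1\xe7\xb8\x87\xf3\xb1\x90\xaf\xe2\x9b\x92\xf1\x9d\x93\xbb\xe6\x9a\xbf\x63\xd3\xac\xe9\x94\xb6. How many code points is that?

Byte at offset 0: 0xEC = 11101100 → 3-byte char (#1). Advance 3.
Byte at offset 3: 0xCC = 11001100 → 2-byte char (#2). Advance 2.
Byte at offset 5: 0xE7 = 11100111 → 3-byte char (#3). Advance 3.
Byte at offset 8: 0xF3 = 11110011 → 4-byte char (#4). Advance 4.
Byte at offset 12: 0xE2 = 11100010 → 3-byte char (#5). Advance 3.
Byte at offset 15: 0xF1 = 11110001 → 4-byte char (#6). Advance 4.
Byte at offset 19: 0xE6 = 11100110 → 3-byte char (#7). Advance 3.
Byte at offset 22: 0x63 = 01100011 → 1-byte char (#8). Advance 1.
Byte at offset 23: 0xD3 = 11010011 → 2-byte char (#9). Advance 2.
Byte at offset 25: 0xE9 = 11101001 → 3-byte char (#10). Advance 3.
Reached end at offset 28 after 10 code points.

10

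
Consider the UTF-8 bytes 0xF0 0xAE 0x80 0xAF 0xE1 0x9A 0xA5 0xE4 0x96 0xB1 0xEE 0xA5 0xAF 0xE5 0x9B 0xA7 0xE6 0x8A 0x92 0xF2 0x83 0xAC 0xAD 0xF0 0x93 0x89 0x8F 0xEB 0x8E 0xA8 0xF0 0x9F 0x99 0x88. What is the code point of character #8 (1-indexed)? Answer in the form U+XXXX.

Offset 0: leading byte 0xF0 = 11110000 → 4-byte char #1 = F0 AE 80 AF.
Offset 4: leading byte 0xE1 = 11100001 → 3-byte char #2 = E1 9A A5.
Offset 7: leading byte 0xE4 = 11100100 → 3-byte char #3 = E4 96 B1.
Offset 10: leading byte 0xEE = 11101110 → 3-byte char #4 = EE A5 AF.
Offset 13: leading byte 0xE5 = 11100101 → 3-byte char #5 = E5 9B A7.
Offset 16: leading byte 0xE6 = 11100110 → 3-byte char #6 = E6 8A 92.
Offset 19: leading byte 0xF2 = 11110010 → 4-byte char #7 = F2 83 AC AD.
Offset 23: leading byte 0xF0 = 11110000 → 4-byte char #8 = F0 93 89 8F.
Leading byte 0xF0 = 11110000 matches 11110xxx → 4-byte sequence.
Byte 1: 0xF0 = 11110000, payload 000 (3 bits).
Byte 2: 0x93 = 10010011 (10xxxxxx ✓), payload 010011.
Byte 3: 0x89 = 10001001 (10xxxxxx ✓), payload 001001.
Byte 4: 0x8F = 10001111 (10xxxxxx ✓), payload 001111.
Concatenate: 000010011001001001111 = 0x1324F (21 bits → U+1324F).

U+1324F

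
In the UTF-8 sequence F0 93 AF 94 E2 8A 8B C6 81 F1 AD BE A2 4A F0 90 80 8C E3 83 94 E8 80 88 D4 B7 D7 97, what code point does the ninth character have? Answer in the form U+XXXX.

Offset 0: leading byte 0xF0 = 11110000 → 4-byte char #1 = F0 93 AF 94.
Offset 4: leading byte 0xE2 = 11100010 → 3-byte char #2 = E2 8A 8B.
Offset 7: leading byte 0xC6 = 11000110 → 2-byte char #3 = C6 81.
Offset 9: leading byte 0xF1 = 11110001 → 4-byte char #4 = F1 AD BE A2.
Offset 13: leading byte 0x4A = 01001010 → 1-byte char #5 = 4A.
Offset 14: leading byte 0xF0 = 11110000 → 4-byte char #6 = F0 90 80 8C.
Offset 18: leading byte 0xE3 = 11100011 → 3-byte char #7 = E3 83 94.
Offset 21: leading byte 0xE8 = 11101000 → 3-byte char #8 = E8 80 88.
Offset 24: leading byte 0xD4 = 11010100 → 2-byte char #9 = D4 B7.
Leading byte 0xD4 = 11010100 matches 110xxxxx → 2-byte sequence.
Byte 1: 0xD4 = 11010100, payload 10100 (5 bits).
Byte 2: 0xB7 = 10110111 (10xxxxxx ✓), payload 110111.
Concatenate: 10100110111 = 0x537 (11 bits → U+0537).

U+0537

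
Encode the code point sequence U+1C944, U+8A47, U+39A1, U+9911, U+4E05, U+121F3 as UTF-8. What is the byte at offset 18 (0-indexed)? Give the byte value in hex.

U+1C944 → 4-byte form F0 9C A5 84 at offsets 0–3.
U+8A47 → 3-byte form E8 A9 87 at offsets 4–6.
U+39A1 → 3-byte form E3 A6 A1 at offsets 7–9.
U+9911 → 3-byte form E9 A4 91 at offsets 10–12.
U+4E05 → 3-byte form E4 B8 85 at offsets 13–15.
U+121F3 → 4-byte form F0 92 87 B3 at offsets 16–19.
Offset 18 falls in char 6's range; it's byte 3 of F0 92 87 B3 = 0x87.

0x87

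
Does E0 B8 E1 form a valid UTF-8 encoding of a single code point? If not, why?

Leading byte 0xE0 = 11100000 → 3-byte form.
Byte 3 is 0xE1 = 11100001, which is not 10xxxxxx — expected a continuation byte.

invalid (non-continuation byte where continuation expected)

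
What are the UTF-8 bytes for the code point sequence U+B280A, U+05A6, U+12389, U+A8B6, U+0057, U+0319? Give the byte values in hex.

U+B280A: 4-byte form → F2 B2 A0 8A.
U+05A6: 2-byte form → D6 A6.
U+12389: 4-byte form → F0 92 8E 89.
U+A8B6: 3-byte form → EA A2 B6.
U+0057: 1-byte form → 57.
U+0319: 2-byte form → CC 99.
Concatenated (16 bytes): F2 B2 A0 8A D6 A6 F0 92 8E 89 EA A2 B6 57 CC 99.

F2 B2 A0 8A D6 A6 F0 92 8E 89 EA A2 B6 57 CC 99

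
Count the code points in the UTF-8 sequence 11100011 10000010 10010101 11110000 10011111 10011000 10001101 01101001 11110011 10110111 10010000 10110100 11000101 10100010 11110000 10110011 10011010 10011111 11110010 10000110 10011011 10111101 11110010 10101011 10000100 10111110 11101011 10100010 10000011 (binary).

Byte at offset 0: 0xE3 = 11100011 → 3-byte char (#1). Advance 3.
Byte at offset 3: 0xF0 = 11110000 → 4-byte char (#2). Advance 4.
Byte at offset 7: 0x69 = 01101001 → 1-byte char (#3). Advance 1.
Byte at offset 8: 0xF3 = 11110011 → 4-byte char (#4). Advance 4.
Byte at offset 12: 0xC5 = 11000101 → 2-byte char (#5). Advance 2.
Byte at offset 14: 0xF0 = 11110000 → 4-byte char (#6). Advance 4.
Byte at offset 18: 0xF2 = 11110010 → 4-byte char (#7). Advance 4.
Byte at offset 22: 0xF2 = 11110010 → 4-byte char (#8). Advance 4.
Byte at offset 26: 0xEB = 11101011 → 3-byte char (#9). Advance 3.
Reached end at offset 29 after 9 code points.

9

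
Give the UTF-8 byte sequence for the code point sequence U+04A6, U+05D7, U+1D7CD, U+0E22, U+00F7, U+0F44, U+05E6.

U+04A6: 2-byte form → D2 A6.
U+05D7: 2-byte form → D7 97.
U+1D7CD: 4-byte form → F0 9D 9F 8D.
U+0E22: 3-byte form → E0 B8 A2.
U+00F7: 2-byte form → C3 B7.
U+0F44: 3-byte form → E0 BD 84.
U+05E6: 2-byte form → D7 A6.
Concatenated (18 bytes): D2 A6 D7 97 F0 9D 9F 8D E0 B8 A2 C3 B7 E0 BD 84 D7 A6.

D2 A6 D7 97 F0 9D 9F 8D E0 B8 A2 C3 B7 E0 BD 84 D7 A6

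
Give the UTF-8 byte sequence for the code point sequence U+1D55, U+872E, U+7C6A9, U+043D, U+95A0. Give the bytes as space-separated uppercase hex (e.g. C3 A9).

E1 B5 95 E8 9C AE F1 BC 9A A9 D0 BD E9 96 A0

U+1D55: 3-byte form → E1 B5 95.
U+872E: 3-byte form → E8 9C AE.
U+7C6A9: 4-byte form → F1 BC 9A A9.
U+043D: 2-byte form → D0 BD.
U+95A0: 3-byte form → E9 96 A0.
Concatenated (15 bytes): E1 B5 95 E8 9C AE F1 BC 9A A9 D0 BD E9 96 A0.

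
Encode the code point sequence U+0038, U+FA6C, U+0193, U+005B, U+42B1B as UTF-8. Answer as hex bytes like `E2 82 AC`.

38 EF A9 AC C6 93 5B F1 82 AC 9B

U+0038: 1-byte form → 38.
U+FA6C: 3-byte form → EF A9 AC.
U+0193: 2-byte form → C6 93.
U+005B: 1-byte form → 5B.
U+42B1B: 4-byte form → F1 82 AC 9B.
Concatenated (11 bytes): 38 EF A9 AC C6 93 5B F1 82 AC 9B.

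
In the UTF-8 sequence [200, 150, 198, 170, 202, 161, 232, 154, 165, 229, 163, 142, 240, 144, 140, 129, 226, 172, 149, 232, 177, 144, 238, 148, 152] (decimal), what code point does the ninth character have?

Offset 0: leading byte 0xC8 = 11001000 → 2-byte char #1 = C8 96.
Offset 2: leading byte 0xC6 = 11000110 → 2-byte char #2 = C6 AA.
Offset 4: leading byte 0xCA = 11001010 → 2-byte char #3 = CA A1.
Offset 6: leading byte 0xE8 = 11101000 → 3-byte char #4 = E8 9A A5.
Offset 9: leading byte 0xE5 = 11100101 → 3-byte char #5 = E5 A3 8E.
Offset 12: leading byte 0xF0 = 11110000 → 4-byte char #6 = F0 90 8C 81.
Offset 16: leading byte 0xE2 = 11100010 → 3-byte char #7 = E2 AC 95.
Offset 19: leading byte 0xE8 = 11101000 → 3-byte char #8 = E8 B1 90.
Offset 22: leading byte 0xEE = 11101110 → 3-byte char #9 = EE 94 98.
Leading byte 0xEE = 11101110 matches 1110xxxx → 3-byte sequence.
Byte 1: 0xEE = 11101110, payload 1110 (4 bits).
Byte 2: 0x94 = 10010100 (10xxxxxx ✓), payload 010100.
Byte 3: 0x98 = 10011000 (10xxxxxx ✓), payload 011000.
Concatenate: 1110010100011000 = 0xE518 (16 bits → U+E518).

U+E518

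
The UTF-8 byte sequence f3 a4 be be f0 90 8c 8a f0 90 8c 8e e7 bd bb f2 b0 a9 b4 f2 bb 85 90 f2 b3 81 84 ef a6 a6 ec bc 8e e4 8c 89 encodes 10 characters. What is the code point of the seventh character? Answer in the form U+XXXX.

Offset 0: leading byte 0xF3 = 11110011 → 4-byte char #1 = F3 A4 BE BE.
Offset 4: leading byte 0xF0 = 11110000 → 4-byte char #2 = F0 90 8C 8A.
Offset 8: leading byte 0xF0 = 11110000 → 4-byte char #3 = F0 90 8C 8E.
Offset 12: leading byte 0xE7 = 11100111 → 3-byte char #4 = E7 BD BB.
Offset 15: leading byte 0xF2 = 11110010 → 4-byte char #5 = F2 B0 A9 B4.
Offset 19: leading byte 0xF2 = 11110010 → 4-byte char #6 = F2 BB 85 90.
Offset 23: leading byte 0xF2 = 11110010 → 4-byte char #7 = F2 B3 81 84.
Leading byte 0xF2 = 11110010 matches 11110xxx → 4-byte sequence.
Byte 1: 0xF2 = 11110010, payload 010 (3 bits).
Byte 2: 0xB3 = 10110011 (10xxxxxx ✓), payload 110011.
Byte 3: 0x81 = 10000001 (10xxxxxx ✓), payload 000001.
Byte 4: 0x84 = 10000100 (10xxxxxx ✓), payload 000100.
Concatenate: 010110011000001000100 = 0xB3044 (21 bits → U+B3044).

U+B3044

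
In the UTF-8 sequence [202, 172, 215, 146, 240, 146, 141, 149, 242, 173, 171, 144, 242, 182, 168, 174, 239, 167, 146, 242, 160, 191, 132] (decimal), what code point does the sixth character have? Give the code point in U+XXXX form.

U+F9D2

Offset 0: leading byte 0xCA = 11001010 → 2-byte char #1 = CA AC.
Offset 2: leading byte 0xD7 = 11010111 → 2-byte char #2 = D7 92.
Offset 4: leading byte 0xF0 = 11110000 → 4-byte char #3 = F0 92 8D 95.
Offset 8: leading byte 0xF2 = 11110010 → 4-byte char #4 = F2 AD AB 90.
Offset 12: leading byte 0xF2 = 11110010 → 4-byte char #5 = F2 B6 A8 AE.
Offset 16: leading byte 0xEF = 11101111 → 3-byte char #6 = EF A7 92.
Leading byte 0xEF = 11101111 matches 1110xxxx → 3-byte sequence.
Byte 1: 0xEF = 11101111, payload 1111 (4 bits).
Byte 2: 0xA7 = 10100111 (10xxxxxx ✓), payload 100111.
Byte 3: 0x92 = 10010010 (10xxxxxx ✓), payload 010010.
Concatenate: 1111100111010010 = 0xF9D2 (16 bits → U+F9D2).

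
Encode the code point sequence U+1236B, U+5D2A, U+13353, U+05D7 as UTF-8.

F0 92 8D AB E5 B4 AA F0 93 8D 93 D7 97

U+1236B: 4-byte form → F0 92 8D AB.
U+5D2A: 3-byte form → E5 B4 AA.
U+13353: 4-byte form → F0 93 8D 93.
U+05D7: 2-byte form → D7 97.
Concatenated (13 bytes): F0 92 8D AB E5 B4 AA F0 93 8D 93 D7 97.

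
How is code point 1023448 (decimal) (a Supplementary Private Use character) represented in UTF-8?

U+F9DD8 = 0xF9DD8 = 1023448 decimal. In range U+10000–U+10FFFF → 4-byte form: 11110xxx 10xxxxxx 10xxxxxx 10xxxxxx.
Binary (21 bits): 011111001110111011000.
Split 3+6+6+6: 011 | 111001 | 110111 | 011000.
Byte 1: 11110011 = 0xF3.
Byte 2: 10111001 = 0xB9.
Byte 3: 10110111 = 0xB7.
Byte 4: 10011000 = 0x98.

F3 B9 B7 98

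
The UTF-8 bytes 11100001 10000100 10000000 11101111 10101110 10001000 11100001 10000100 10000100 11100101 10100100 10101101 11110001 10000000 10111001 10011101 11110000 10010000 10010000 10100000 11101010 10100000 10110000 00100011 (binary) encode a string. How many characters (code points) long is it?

8

Byte at offset 0: 0xE1 = 11100001 → 3-byte char (#1). Advance 3.
Byte at offset 3: 0xEF = 11101111 → 3-byte char (#2). Advance 3.
Byte at offset 6: 0xE1 = 11100001 → 3-byte char (#3). Advance 3.
Byte at offset 9: 0xE5 = 11100101 → 3-byte char (#4). Advance 3.
Byte at offset 12: 0xF1 = 11110001 → 4-byte char (#5). Advance 4.
Byte at offset 16: 0xF0 = 11110000 → 4-byte char (#6). Advance 4.
Byte at offset 20: 0xEA = 11101010 → 3-byte char (#7). Advance 3.
Byte at offset 23: 0x23 = 00100011 → 1-byte char (#8). Advance 1.
Reached end at offset 24 after 8 code points.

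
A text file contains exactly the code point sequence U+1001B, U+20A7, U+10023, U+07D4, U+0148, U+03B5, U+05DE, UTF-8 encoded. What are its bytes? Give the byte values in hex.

F0 90 80 9B E2 82 A7 F0 90 80 A3 DF 94 C5 88 CE B5 D7 9E

U+1001B: 4-byte form → F0 90 80 9B.
U+20A7: 3-byte form → E2 82 A7.
U+10023: 4-byte form → F0 90 80 A3.
U+07D4: 2-byte form → DF 94.
U+0148: 2-byte form → C5 88.
U+03B5: 2-byte form → CE B5.
U+05DE: 2-byte form → D7 9E.
Concatenated (19 bytes): F0 90 80 9B E2 82 A7 F0 90 80 A3 DF 94 C5 88 CE B5 D7 9E.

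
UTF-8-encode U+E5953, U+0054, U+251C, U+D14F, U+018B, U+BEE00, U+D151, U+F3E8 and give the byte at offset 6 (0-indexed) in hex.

U+E5953 → 4-byte form F3 A5 A5 93 at offsets 0–3.
U+0054 → 1-byte form 54 at offsets 4–4.
U+251C → 3-byte form E2 94 9C at offsets 5–7.
Offset 6 falls in char 3's range; it's byte 2 of E2 94 9C = 0x94.

0x94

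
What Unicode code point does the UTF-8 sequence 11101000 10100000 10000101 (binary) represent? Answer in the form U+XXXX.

Leading byte 0xE8 = 11101000 matches 1110xxxx → 3-byte sequence.
Byte 1: 0xE8 = 11101000, payload 1000 (4 bits).
Byte 2: 0xA0 = 10100000 (10xxxxxx ✓), payload 100000.
Byte 3: 0x85 = 10000101 (10xxxxxx ✓), payload 000101.
Concatenate: 1000100000000101 = 0x8805 (16 bits → U+8805).

U+8805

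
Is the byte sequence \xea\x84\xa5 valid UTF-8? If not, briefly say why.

valid

Leading byte 0xEA = 11101010 → 3-byte form.
Continuation bytes 0x84=10000100, 0xA5=10100101 all match 10xxxxxx.
Decoded value 0xA125 is ≥ 0x800 (shortest form) and not a surrogate.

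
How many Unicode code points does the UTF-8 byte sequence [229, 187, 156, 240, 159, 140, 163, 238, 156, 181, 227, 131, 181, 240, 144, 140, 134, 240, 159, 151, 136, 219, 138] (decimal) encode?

7

Byte at offset 0: 0xE5 = 11100101 → 3-byte char (#1). Advance 3.
Byte at offset 3: 0xF0 = 11110000 → 4-byte char (#2). Advance 4.
Byte at offset 7: 0xEE = 11101110 → 3-byte char (#3). Advance 3.
Byte at offset 10: 0xE3 = 11100011 → 3-byte char (#4). Advance 3.
Byte at offset 13: 0xF0 = 11110000 → 4-byte char (#5). Advance 4.
Byte at offset 17: 0xF0 = 11110000 → 4-byte char (#6). Advance 4.
Byte at offset 21: 0xDB = 11011011 → 2-byte char (#7). Advance 2.
Reached end at offset 23 after 7 code points.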